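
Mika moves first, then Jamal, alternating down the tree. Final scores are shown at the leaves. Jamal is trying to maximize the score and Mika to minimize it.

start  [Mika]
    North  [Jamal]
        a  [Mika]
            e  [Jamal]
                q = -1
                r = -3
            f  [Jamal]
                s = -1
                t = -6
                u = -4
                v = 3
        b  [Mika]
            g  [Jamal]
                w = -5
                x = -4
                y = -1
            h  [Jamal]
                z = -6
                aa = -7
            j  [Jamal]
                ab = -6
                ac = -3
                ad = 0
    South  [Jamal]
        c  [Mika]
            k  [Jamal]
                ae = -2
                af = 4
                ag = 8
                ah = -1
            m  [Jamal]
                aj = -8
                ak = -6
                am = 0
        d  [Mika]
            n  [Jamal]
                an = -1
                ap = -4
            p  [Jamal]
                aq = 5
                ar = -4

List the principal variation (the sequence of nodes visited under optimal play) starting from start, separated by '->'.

e (Jamal): max(-1, -3) = -1
f (Jamal): max(-1, -6, -4, 3) = 3
a (Mika): min(-1, 3) = -1
g (Jamal): max(-5, -4, -1) = -1
h (Jamal): max(-6, -7) = -6
j (Jamal): max(-6, -3, 0) = 0
b (Mika): min(-1, -6, 0) = -6
North (Jamal): max(-1, -6) = -1
k (Jamal): max(-2, 4, 8, -1) = 8
m (Jamal): max(-8, -6, 0) = 0
c (Mika): min(8, 0) = 0
n (Jamal): max(-1, -4) = -1
p (Jamal): max(5, -4) = 5
d (Mika): min(-1, 5) = -1
South (Jamal): max(0, -1) = 0
start (Mika): min(-1, 0) = -1
At start, Mika picks North (lowest: -1).
At North, Jamal picks a (highest: -1).
At a, Mika picks e (lowest: -1).
At e, Jamal picks q (highest: -1).
Terminal value -1.

start -> North -> a -> e -> q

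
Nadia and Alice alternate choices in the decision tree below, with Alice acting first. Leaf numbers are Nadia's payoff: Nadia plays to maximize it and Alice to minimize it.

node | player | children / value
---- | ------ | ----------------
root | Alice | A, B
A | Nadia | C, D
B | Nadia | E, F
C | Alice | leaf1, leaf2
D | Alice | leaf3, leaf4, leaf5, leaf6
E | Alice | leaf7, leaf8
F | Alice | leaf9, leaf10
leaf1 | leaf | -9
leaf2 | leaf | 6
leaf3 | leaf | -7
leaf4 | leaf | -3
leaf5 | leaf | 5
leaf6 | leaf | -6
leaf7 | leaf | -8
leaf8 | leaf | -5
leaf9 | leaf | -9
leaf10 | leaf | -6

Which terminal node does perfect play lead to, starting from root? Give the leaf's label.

C (Alice): min(-9, 6) = -9
D (Alice): min(-7, -3, 5, -6) = -7
A (Nadia): max(-9, -7) = -7
E (Alice): min(-8, -5) = -8
F (Alice): min(-9, -6) = -9
B (Nadia): max(-8, -9) = -8
root (Alice): min(-7, -8) = -8
At root, Alice picks B (lowest: -8).
At B, Nadia picks E (highest: -8).
At E, Alice picks leaf7 (lowest: -8).
Terminal value -8.

leaf7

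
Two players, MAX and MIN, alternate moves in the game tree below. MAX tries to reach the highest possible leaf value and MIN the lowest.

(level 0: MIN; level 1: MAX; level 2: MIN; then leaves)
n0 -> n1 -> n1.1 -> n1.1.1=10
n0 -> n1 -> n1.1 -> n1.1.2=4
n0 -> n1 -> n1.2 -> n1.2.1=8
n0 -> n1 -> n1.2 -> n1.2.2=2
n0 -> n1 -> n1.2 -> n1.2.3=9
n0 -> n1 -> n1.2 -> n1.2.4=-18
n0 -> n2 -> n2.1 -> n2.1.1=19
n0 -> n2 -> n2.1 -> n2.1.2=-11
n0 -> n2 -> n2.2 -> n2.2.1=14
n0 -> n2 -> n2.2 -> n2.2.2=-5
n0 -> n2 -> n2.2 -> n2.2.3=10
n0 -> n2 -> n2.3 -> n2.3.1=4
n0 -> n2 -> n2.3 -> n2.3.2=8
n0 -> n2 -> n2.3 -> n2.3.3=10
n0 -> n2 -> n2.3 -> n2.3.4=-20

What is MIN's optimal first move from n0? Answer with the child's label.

n1.1 (MIN): min(10, 4) = 4
n1.2 (MIN): min(8, 2, 9, -18) = -18
n1 (MAX): max(4, -18) = 4
n2.1 (MIN): min(19, -11) = -11
n2.2 (MIN): min(14, -5, 10) = -5
n2.3 (MIN): min(4, 8, 10, -20) = -20
n2 (MAX): max(-11, -5, -20) = -5
n0 (MIN): min(4, -5) = -5
MIN at n0 wants the lowest of {n1=4, n2=-5}, so chooses n2.

n2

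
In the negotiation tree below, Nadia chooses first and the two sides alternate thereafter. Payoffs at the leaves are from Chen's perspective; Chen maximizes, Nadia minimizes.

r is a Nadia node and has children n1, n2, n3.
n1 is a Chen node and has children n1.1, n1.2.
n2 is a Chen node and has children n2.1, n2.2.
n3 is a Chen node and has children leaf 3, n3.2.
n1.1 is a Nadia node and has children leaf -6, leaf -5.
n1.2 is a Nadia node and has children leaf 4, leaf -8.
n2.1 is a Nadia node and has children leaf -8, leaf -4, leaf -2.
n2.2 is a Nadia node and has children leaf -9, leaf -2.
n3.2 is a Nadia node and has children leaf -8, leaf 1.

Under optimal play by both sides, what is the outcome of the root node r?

-8

n1.1 (Nadia): min(-6, -5) = -6
n1.2 (Nadia): min(4, -8) = -8
n1 (Chen): max(-6, -8) = -6
n2.1 (Nadia): min(-8, -4, -2) = -8
n2.2 (Nadia): min(-9, -2) = -9
n2 (Chen): max(-8, -9) = -8
n3.2 (Nadia): min(-8, 1) = -8
n3 (Chen): max(3, -8) = 3
r (Nadia): min(-6, -8, 3) = -8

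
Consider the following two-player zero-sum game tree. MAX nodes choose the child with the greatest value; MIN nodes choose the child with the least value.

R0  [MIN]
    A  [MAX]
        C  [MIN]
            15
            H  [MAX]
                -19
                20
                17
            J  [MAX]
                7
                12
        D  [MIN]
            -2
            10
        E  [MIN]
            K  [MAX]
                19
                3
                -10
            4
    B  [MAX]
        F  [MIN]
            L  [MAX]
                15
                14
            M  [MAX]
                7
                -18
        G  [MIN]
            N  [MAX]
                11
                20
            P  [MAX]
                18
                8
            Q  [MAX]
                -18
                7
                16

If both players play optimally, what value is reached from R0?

12

H (MAX): max(-19, 20, 17) = 20
J (MAX): max(7, 12) = 12
C (MIN): min(15, 20, 12) = 12
D (MIN): min(-2, 10) = -2
K (MAX): max(19, 3, -10) = 19
E (MIN): min(19, 4) = 4
A (MAX): max(12, -2, 4) = 12
L (MAX): max(15, 14) = 15
M (MAX): max(7, -18) = 7
F (MIN): min(15, 7) = 7
N (MAX): max(11, 20) = 20
P (MAX): max(18, 8) = 18
Q (MAX): max(-18, 7, 16) = 16
G (MIN): min(20, 18, 16) = 16
B (MAX): max(7, 16) = 16
R0 (MIN): min(12, 16) = 12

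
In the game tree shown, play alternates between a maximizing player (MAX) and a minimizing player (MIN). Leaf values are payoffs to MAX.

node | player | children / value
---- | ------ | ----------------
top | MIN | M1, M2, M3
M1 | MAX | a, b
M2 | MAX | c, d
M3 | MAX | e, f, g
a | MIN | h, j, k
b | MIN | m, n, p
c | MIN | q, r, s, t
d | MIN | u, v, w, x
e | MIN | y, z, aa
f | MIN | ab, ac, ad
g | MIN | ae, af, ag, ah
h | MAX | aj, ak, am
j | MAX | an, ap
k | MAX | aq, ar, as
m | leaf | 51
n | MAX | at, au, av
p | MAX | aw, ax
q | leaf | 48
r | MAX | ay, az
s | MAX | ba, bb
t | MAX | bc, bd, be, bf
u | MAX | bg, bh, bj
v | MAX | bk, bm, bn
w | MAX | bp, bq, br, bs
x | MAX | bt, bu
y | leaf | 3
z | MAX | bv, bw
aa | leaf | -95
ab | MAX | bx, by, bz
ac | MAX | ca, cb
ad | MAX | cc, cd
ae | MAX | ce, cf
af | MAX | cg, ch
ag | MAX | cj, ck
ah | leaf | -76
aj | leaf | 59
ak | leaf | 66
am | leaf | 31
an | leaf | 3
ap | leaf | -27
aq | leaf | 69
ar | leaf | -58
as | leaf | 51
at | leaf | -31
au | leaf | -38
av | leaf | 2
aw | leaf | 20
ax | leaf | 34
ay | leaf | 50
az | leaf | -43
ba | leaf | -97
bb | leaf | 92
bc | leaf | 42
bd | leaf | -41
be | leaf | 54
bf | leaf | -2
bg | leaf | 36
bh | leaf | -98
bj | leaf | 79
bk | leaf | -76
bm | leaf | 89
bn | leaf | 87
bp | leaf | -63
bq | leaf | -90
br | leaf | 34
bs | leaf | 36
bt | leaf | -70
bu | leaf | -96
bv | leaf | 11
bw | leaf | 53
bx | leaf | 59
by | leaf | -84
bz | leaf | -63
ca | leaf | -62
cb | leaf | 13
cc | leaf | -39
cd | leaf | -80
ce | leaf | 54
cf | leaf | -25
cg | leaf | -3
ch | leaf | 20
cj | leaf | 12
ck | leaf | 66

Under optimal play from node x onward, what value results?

-70

x (MAX): max(-70, -96) = -70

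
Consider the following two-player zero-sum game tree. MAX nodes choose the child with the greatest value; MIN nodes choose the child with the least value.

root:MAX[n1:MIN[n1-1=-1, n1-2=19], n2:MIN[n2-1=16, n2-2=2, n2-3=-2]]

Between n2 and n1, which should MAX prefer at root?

n1

n2 (MIN): min(16, 2, -2) = -2
n1 (MIN): min(-1, 19) = -1
MAX prefers the higher value; n2=-2, n1=-1. n1 is better since -1 > -2.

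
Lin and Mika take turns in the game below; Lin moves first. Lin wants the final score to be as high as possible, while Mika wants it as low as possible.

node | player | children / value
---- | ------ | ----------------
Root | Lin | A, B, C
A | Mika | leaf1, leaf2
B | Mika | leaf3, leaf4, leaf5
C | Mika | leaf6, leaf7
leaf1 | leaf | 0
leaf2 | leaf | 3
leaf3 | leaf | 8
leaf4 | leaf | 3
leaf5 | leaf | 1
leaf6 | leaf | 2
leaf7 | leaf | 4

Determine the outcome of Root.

2

A (Mika): min(0, 3) = 0
B (Mika): min(8, 3, 1) = 1
C (Mika): min(2, 4) = 2
Root (Lin): max(0, 1, 2) = 2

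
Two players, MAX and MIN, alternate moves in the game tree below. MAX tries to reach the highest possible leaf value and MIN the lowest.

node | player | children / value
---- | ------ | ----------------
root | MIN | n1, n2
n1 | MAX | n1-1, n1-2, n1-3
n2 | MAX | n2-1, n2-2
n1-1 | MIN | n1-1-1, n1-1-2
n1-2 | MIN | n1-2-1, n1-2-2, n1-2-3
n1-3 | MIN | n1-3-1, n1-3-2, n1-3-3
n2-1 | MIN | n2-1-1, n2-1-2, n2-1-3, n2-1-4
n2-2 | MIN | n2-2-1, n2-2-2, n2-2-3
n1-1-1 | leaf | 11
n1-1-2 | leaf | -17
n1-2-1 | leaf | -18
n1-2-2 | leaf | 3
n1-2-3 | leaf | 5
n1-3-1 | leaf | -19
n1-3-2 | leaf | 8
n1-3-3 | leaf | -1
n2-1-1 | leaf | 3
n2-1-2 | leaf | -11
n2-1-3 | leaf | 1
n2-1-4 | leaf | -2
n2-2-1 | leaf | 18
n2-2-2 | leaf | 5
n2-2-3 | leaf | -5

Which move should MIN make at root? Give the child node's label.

n1

n1-1 (MIN): min(11, -17) = -17
n1-2 (MIN): min(-18, 3, 5) = -18
n1-3 (MIN): min(-19, 8, -1) = -19
n1 (MAX): max(-17, -18, -19) = -17
n2-1 (MIN): min(3, -11, 1, -2) = -11
n2-2 (MIN): min(18, 5, -5) = -5
n2 (MAX): max(-11, -5) = -5
root (MIN): min(-17, -5) = -17
MIN at root wants the lowest of {n1=-17, n2=-5}, so chooses n1.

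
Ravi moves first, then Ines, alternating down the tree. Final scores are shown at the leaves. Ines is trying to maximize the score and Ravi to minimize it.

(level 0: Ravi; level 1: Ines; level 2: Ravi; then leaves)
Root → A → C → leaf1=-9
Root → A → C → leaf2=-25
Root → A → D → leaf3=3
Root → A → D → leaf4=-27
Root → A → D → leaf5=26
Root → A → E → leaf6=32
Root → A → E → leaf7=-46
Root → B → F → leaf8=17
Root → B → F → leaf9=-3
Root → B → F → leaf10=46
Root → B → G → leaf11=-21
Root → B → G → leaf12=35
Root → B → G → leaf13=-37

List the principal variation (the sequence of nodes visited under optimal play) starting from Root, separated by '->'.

C (Ravi): min(-9, -25) = -25
D (Ravi): min(3, -27, 26) = -27
E (Ravi): min(32, -46) = -46
A (Ines): max(-25, -27, -46) = -25
F (Ravi): min(17, -3, 46) = -3
G (Ravi): min(-21, 35, -37) = -37
B (Ines): max(-3, -37) = -3
Root (Ravi): min(-25, -3) = -25
At Root, Ravi picks A (lowest: -25).
At A, Ines picks C (highest: -25).
At C, Ravi picks leaf2 (lowest: -25).
Terminal value -25.

Root -> A -> C -> leaf2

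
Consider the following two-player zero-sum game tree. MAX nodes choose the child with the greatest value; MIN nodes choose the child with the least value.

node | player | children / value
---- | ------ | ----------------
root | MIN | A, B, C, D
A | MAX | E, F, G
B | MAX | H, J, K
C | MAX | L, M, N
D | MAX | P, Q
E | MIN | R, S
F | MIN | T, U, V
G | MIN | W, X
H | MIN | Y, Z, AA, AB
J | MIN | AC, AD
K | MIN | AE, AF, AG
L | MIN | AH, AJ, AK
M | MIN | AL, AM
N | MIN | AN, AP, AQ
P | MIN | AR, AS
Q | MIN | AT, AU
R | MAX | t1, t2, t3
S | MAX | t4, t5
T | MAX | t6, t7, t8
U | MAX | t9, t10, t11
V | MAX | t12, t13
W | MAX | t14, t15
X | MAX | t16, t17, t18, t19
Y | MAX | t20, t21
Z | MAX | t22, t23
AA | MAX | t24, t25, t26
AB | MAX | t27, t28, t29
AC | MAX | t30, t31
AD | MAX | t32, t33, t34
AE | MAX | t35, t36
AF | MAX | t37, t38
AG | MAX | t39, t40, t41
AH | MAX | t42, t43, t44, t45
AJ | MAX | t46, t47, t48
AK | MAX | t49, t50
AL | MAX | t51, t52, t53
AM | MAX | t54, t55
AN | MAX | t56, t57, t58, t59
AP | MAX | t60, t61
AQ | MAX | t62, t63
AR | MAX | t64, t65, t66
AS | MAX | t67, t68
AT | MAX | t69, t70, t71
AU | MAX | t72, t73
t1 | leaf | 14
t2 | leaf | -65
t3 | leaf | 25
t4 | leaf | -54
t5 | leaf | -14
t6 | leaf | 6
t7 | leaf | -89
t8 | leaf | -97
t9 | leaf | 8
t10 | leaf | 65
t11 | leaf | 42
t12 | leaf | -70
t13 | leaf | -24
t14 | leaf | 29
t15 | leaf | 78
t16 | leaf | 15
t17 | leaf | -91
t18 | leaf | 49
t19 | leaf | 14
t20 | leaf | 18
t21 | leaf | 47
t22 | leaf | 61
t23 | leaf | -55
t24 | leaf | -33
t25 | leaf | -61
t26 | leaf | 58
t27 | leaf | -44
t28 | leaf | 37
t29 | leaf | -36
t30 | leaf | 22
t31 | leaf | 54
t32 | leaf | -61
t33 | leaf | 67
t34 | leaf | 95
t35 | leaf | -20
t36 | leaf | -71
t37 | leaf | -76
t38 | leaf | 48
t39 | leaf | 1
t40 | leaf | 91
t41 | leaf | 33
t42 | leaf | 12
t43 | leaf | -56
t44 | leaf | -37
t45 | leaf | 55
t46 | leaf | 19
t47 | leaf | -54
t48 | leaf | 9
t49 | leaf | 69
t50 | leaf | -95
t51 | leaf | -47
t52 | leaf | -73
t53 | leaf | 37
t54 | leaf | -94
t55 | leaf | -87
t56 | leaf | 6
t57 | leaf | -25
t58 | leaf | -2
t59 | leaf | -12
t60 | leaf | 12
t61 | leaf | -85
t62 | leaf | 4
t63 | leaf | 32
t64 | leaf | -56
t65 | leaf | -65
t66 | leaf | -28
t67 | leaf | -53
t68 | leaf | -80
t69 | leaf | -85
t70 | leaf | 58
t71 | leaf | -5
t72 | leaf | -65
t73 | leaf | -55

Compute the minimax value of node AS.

-53

AS (MAX): max(-53, -80) = -53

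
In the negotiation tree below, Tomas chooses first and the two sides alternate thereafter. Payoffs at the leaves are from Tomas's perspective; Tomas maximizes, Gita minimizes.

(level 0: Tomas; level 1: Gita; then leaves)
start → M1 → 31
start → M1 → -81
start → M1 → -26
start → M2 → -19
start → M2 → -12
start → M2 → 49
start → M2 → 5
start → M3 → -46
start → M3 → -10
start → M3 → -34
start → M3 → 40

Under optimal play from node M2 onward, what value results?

M2 (Gita): min(-19, -12, 49, 5) = -19

-19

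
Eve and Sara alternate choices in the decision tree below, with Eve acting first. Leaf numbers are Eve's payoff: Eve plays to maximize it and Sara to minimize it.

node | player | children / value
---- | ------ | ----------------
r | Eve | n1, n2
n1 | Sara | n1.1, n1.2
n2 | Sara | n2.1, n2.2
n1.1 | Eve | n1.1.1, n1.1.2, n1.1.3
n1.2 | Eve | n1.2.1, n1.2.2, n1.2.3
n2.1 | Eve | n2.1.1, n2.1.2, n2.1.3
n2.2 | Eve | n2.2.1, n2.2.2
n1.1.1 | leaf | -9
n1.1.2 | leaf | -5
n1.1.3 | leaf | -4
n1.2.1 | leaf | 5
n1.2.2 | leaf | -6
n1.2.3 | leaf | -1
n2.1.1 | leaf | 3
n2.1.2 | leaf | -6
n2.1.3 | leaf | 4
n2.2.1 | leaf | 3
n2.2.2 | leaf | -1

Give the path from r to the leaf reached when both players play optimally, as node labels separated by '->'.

n1.1 (Eve): max(-9, -5, -4) = -4
n1.2 (Eve): max(5, -6, -1) = 5
n1 (Sara): min(-4, 5) = -4
n2.1 (Eve): max(3, -6, 4) = 4
n2.2 (Eve): max(3, -1) = 3
n2 (Sara): min(4, 3) = 3
r (Eve): max(-4, 3) = 3
At r, Eve picks n2 (highest: 3).
At n2, Sara picks n2.2 (lowest: 3).
At n2.2, Eve picks n2.2.1 (highest: 3).
Terminal value 3.

r -> n2 -> n2.2 -> n2.2.1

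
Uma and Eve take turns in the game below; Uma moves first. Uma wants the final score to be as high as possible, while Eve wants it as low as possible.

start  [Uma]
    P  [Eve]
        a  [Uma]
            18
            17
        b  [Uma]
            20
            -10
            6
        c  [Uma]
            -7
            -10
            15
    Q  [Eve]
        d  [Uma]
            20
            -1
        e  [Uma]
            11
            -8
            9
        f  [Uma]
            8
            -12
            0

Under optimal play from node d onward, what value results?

20

d (Uma): max(20, -1) = 20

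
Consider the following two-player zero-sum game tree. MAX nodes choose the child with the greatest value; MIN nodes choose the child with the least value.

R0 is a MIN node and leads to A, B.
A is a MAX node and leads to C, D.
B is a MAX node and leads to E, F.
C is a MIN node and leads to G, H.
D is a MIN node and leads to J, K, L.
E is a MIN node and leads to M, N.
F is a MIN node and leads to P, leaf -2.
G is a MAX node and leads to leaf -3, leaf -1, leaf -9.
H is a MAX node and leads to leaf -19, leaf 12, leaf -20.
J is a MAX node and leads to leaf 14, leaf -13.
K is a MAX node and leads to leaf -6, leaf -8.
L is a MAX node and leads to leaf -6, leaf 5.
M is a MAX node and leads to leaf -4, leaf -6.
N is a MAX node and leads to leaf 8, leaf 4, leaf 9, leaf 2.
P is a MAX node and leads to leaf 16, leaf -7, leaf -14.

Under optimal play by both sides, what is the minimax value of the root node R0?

-2

G (MAX): max(-3, -1, -9) = -1
H (MAX): max(-19, 12, -20) = 12
C (MIN): min(-1, 12) = -1
J (MAX): max(14, -13) = 14
K (MAX): max(-6, -8) = -6
L (MAX): max(-6, 5) = 5
D (MIN): min(14, -6, 5) = -6
A (MAX): max(-1, -6) = -1
M (MAX): max(-4, -6) = -4
N (MAX): max(8, 4, 9, 2) = 9
E (MIN): min(-4, 9) = -4
P (MAX): max(16, -7, -14) = 16
F (MIN): min(16, -2) = -2
B (MAX): max(-4, -2) = -2
R0 (MIN): min(-1, -2) = -2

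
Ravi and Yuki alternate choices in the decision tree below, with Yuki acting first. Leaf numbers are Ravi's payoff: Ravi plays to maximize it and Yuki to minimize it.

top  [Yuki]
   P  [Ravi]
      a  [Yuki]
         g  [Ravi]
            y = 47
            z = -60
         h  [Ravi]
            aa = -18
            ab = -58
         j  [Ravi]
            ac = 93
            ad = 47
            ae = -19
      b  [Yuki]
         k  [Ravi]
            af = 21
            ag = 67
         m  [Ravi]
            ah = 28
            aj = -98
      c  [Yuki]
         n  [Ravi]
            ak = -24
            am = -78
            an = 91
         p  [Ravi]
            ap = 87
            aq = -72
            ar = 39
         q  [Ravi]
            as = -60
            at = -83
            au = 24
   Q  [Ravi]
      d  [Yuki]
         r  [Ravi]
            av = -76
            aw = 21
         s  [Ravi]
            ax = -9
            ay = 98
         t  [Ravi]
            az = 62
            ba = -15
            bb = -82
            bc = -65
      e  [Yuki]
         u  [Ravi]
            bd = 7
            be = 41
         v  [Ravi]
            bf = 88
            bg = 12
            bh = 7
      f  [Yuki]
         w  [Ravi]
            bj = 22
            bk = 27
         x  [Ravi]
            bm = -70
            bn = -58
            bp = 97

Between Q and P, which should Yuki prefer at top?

r (Ravi): max(-76, 21) = 21
s (Ravi): max(-9, 98) = 98
t (Ravi): max(62, -15, -82, -65) = 62
d (Yuki): min(21, 98, 62) = 21
u (Ravi): max(7, 41) = 41
v (Ravi): max(88, 12, 7) = 88
e (Yuki): min(41, 88) = 41
w (Ravi): max(22, 27) = 27
x (Ravi): max(-70, -58, 97) = 97
f (Yuki): min(27, 97) = 27
Q (Ravi): max(21, 41, 27) = 41
g (Ravi): max(47, -60) = 47
h (Ravi): max(-18, -58) = -18
j (Ravi): max(93, 47, -19) = 93
a (Yuki): min(47, -18, 93) = -18
k (Ravi): max(21, 67) = 67
m (Ravi): max(28, -98) = 28
b (Yuki): min(67, 28) = 28
n (Ravi): max(-24, -78, 91) = 91
p (Ravi): max(87, -72, 39) = 87
q (Ravi): max(-60, -83, 24) = 24
c (Yuki): min(91, 87, 24) = 24
P (Ravi): max(-18, 28, 24) = 28
Yuki prefers the lower value; Q=41, P=28. P is better since 28 < 41.

P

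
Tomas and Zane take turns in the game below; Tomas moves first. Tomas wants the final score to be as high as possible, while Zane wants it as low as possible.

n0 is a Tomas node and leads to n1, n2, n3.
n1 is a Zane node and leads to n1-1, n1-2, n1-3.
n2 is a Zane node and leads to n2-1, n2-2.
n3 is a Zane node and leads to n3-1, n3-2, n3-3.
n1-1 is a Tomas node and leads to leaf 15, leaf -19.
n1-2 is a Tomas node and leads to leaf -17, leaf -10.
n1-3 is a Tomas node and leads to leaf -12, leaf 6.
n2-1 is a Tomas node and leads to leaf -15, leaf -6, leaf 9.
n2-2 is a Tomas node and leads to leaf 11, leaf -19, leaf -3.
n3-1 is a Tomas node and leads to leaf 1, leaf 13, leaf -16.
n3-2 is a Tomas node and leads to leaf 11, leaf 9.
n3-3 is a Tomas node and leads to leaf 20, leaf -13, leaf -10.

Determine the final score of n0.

n1-1 (Tomas): max(15, -19) = 15
n1-2 (Tomas): max(-17, -10) = -10
n1-3 (Tomas): max(-12, 6) = 6
n1 (Zane): min(15, -10, 6) = -10
n2-1 (Tomas): max(-15, -6, 9) = 9
n2-2 (Tomas): max(11, -19, -3) = 11
n2 (Zane): min(9, 11) = 9
n3-1 (Tomas): max(1, 13, -16) = 13
n3-2 (Tomas): max(11, 9) = 11
n3-3 (Tomas): max(20, -13, -10) = 20
n3 (Zane): min(13, 11, 20) = 11
n0 (Tomas): max(-10, 9, 11) = 11

11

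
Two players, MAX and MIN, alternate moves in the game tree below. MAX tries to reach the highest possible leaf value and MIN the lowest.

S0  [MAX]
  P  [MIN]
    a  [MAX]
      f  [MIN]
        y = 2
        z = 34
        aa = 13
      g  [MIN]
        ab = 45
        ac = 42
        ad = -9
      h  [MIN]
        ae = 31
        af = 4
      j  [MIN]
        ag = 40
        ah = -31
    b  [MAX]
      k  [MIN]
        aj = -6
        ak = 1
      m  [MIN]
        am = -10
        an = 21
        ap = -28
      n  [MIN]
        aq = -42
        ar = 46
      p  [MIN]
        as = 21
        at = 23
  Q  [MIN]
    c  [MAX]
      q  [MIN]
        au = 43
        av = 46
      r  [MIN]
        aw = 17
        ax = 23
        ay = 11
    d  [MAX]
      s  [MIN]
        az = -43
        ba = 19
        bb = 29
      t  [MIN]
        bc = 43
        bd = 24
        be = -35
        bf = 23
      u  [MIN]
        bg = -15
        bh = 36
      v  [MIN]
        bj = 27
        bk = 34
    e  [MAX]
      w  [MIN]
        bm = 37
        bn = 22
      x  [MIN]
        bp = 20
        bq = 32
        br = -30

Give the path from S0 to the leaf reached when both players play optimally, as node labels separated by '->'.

S0 -> Q -> e -> w -> bn

f (MIN): min(2, 34, 13) = 2
g (MIN): min(45, 42, -9) = -9
h (MIN): min(31, 4) = 4
j (MIN): min(40, -31) = -31
a (MAX): max(2, -9, 4, -31) = 4
k (MIN): min(-6, 1) = -6
m (MIN): min(-10, 21, -28) = -28
n (MIN): min(-42, 46) = -42
p (MIN): min(21, 23) = 21
b (MAX): max(-6, -28, -42, 21) = 21
P (MIN): min(4, 21) = 4
q (MIN): min(43, 46) = 43
r (MIN): min(17, 23, 11) = 11
c (MAX): max(43, 11) = 43
s (MIN): min(-43, 19, 29) = -43
t (MIN): min(43, 24, -35, 23) = -35
u (MIN): min(-15, 36) = -15
v (MIN): min(27, 34) = 27
d (MAX): max(-43, -35, -15, 27) = 27
w (MIN): min(37, 22) = 22
x (MIN): min(20, 32, -30) = -30
e (MAX): max(22, -30) = 22
Q (MIN): min(43, 27, 22) = 22
S0 (MAX): max(4, 22) = 22
At S0, MAX picks Q (highest: 22).
At Q, MIN picks e (lowest: 22).
At e, MAX picks w (highest: 22).
At w, MIN picks bn (lowest: 22).
Terminal value 22.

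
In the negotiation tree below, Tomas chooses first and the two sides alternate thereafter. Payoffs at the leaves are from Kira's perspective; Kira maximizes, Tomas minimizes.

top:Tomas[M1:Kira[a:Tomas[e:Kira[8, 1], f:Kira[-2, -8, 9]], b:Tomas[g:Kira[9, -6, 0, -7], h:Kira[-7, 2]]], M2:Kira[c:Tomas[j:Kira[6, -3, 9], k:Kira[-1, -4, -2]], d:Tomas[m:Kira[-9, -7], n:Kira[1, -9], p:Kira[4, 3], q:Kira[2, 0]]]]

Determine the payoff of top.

e (Kira): max(8, 1) = 8
f (Kira): max(-2, -8, 9) = 9
a (Tomas): min(8, 9) = 8
g (Kira): max(9, -6, 0, -7) = 9
h (Kira): max(-7, 2) = 2
b (Tomas): min(9, 2) = 2
M1 (Kira): max(8, 2) = 8
j (Kira): max(6, -3, 9) = 9
k (Kira): max(-1, -4, -2) = -1
c (Tomas): min(9, -1) = -1
m (Kira): max(-9, -7) = -7
n (Kira): max(1, -9) = 1
p (Kira): max(4, 3) = 4
q (Kira): max(2, 0) = 2
d (Tomas): min(-7, 1, 4, 2) = -7
M2 (Kira): max(-1, -7) = -1
top (Tomas): min(8, -1) = -1

-1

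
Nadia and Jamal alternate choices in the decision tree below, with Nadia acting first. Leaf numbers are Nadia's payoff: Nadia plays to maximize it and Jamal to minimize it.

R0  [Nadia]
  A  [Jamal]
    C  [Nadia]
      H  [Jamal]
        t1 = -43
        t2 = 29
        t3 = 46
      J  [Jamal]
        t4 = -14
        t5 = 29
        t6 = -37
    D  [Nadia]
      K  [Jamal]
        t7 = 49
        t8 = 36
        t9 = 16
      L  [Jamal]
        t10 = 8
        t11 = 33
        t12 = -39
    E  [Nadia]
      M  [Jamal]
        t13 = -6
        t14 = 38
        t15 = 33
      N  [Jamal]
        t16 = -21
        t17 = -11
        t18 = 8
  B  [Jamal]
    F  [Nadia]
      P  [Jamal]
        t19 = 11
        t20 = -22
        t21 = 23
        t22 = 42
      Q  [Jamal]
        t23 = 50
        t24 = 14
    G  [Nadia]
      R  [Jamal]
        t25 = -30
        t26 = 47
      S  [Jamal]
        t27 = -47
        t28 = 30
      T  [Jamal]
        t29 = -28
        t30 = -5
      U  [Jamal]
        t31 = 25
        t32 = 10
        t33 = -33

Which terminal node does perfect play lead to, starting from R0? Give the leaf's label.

H (Jamal): min(-43, 29, 46) = -43
J (Jamal): min(-14, 29, -37) = -37
C (Nadia): max(-43, -37) = -37
K (Jamal): min(49, 36, 16) = 16
L (Jamal): min(8, 33, -39) = -39
D (Nadia): max(16, -39) = 16
M (Jamal): min(-6, 38, 33) = -6
N (Jamal): min(-21, -11, 8) = -21
E (Nadia): max(-6, -21) = -6
A (Jamal): min(-37, 16, -6) = -37
P (Jamal): min(11, -22, 23, 42) = -22
Q (Jamal): min(50, 14) = 14
F (Nadia): max(-22, 14) = 14
R (Jamal): min(-30, 47) = -30
S (Jamal): min(-47, 30) = -47
T (Jamal): min(-28, -5) = -28
U (Jamal): min(25, 10, -33) = -33
G (Nadia): max(-30, -47, -28, -33) = -28
B (Jamal): min(14, -28) = -28
R0 (Nadia): max(-37, -28) = -28
At R0, Nadia picks B (highest: -28).
At B, Jamal picks G (lowest: -28).
At G, Nadia picks T (highest: -28).
At T, Jamal picks t29 (lowest: -28).
Terminal value -28.

t29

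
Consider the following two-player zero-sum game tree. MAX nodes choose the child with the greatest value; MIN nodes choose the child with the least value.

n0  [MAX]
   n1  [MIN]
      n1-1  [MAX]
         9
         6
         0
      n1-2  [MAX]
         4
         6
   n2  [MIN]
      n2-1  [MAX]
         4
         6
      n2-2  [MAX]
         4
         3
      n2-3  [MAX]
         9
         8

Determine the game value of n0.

6

n1-1 (MAX): max(9, 6, 0) = 9
n1-2 (MAX): max(4, 6) = 6
n1 (MIN): min(9, 6) = 6
n2-1 (MAX): max(4, 6) = 6
n2-2 (MAX): max(4, 3) = 4
n2-3 (MAX): max(9, 8) = 9
n2 (MIN): min(6, 4, 9) = 4
n0 (MAX): max(6, 4) = 6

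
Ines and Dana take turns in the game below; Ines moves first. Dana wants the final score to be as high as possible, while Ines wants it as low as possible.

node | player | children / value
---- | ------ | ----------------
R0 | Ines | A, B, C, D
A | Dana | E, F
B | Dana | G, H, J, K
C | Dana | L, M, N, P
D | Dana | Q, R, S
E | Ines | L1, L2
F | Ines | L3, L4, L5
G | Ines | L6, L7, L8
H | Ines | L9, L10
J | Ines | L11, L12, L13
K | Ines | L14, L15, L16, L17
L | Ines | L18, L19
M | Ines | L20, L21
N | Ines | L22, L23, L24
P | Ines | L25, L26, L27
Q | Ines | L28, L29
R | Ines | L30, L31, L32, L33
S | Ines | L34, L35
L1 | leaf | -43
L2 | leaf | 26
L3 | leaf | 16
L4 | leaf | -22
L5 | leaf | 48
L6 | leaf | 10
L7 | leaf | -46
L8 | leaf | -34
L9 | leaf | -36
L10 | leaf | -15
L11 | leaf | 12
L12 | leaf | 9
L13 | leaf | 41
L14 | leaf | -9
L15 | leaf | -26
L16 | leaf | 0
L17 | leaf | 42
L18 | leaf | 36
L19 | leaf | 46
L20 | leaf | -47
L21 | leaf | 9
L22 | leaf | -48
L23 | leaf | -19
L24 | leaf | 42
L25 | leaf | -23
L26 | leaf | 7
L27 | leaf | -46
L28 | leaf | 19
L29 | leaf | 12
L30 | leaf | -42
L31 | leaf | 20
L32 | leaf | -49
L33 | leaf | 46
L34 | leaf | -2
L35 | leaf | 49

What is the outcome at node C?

L (Ines): min(36, 46) = 36
M (Ines): min(-47, 9) = -47
N (Ines): min(-48, -19, 42) = -48
P (Ines): min(-23, 7, -46) = -46
C (Dana): max(36, -47, -48, -46) = 36

36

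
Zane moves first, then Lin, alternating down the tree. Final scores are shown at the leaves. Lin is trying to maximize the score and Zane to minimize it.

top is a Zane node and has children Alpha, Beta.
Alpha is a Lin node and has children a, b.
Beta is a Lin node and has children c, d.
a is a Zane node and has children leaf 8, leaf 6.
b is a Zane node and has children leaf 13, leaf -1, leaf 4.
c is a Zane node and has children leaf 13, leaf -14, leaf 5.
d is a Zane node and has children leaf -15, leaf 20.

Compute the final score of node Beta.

c (Zane): min(13, -14, 5) = -14
d (Zane): min(-15, 20) = -15
Beta (Lin): max(-14, -15) = -14

-14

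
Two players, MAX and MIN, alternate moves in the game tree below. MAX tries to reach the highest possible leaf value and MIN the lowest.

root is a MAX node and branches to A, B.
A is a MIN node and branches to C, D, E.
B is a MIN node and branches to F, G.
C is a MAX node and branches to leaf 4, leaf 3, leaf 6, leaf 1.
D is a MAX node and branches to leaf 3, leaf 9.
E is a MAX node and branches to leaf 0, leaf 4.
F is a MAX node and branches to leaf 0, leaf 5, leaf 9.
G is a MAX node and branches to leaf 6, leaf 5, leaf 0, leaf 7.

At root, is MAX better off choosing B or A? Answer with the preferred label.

B

F (MAX): max(0, 5, 9) = 9
G (MAX): max(6, 5, 0, 7) = 7
B (MIN): min(9, 7) = 7
C (MAX): max(4, 3, 6, 1) = 6
D (MAX): max(3, 9) = 9
E (MAX): max(0, 4) = 4
A (MIN): min(6, 9, 4) = 4
MAX prefers the higher value; B=7, A=4. B is better since 7 > 4.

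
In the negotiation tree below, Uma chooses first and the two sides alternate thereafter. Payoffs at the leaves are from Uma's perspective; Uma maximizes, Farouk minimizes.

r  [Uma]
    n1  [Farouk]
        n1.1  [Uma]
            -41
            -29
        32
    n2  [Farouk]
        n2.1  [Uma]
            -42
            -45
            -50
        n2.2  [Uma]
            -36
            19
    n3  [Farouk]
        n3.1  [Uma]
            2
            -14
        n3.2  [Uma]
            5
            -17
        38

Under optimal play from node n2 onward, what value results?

-42

n2.1 (Uma): max(-42, -45, -50) = -42
n2.2 (Uma): max(-36, 19) = 19
n2 (Farouk): min(-42, 19) = -42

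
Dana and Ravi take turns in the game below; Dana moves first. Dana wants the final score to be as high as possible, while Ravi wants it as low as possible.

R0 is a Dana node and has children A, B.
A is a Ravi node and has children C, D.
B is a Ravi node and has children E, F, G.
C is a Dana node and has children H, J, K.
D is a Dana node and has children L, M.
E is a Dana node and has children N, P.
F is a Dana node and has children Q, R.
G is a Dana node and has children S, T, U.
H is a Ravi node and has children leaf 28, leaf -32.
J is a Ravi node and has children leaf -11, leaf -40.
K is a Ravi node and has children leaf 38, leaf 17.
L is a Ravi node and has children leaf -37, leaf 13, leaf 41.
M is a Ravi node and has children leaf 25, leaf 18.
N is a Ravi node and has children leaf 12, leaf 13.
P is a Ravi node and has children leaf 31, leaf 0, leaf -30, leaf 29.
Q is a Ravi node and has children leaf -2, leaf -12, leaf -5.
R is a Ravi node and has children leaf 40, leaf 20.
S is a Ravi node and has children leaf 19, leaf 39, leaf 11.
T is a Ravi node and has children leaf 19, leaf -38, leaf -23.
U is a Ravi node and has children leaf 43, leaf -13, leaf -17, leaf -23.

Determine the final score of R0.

17

H (Ravi): min(28, -32) = -32
J (Ravi): min(-11, -40) = -40
K (Ravi): min(38, 17) = 17
C (Dana): max(-32, -40, 17) = 17
L (Ravi): min(-37, 13, 41) = -37
M (Ravi): min(25, 18) = 18
D (Dana): max(-37, 18) = 18
A (Ravi): min(17, 18) = 17
N (Ravi): min(12, 13) = 12
P (Ravi): min(31, 0, -30, 29) = -30
E (Dana): max(12, -30) = 12
Q (Ravi): min(-2, -12, -5) = -12
R (Ravi): min(40, 20) = 20
F (Dana): max(-12, 20) = 20
S (Ravi): min(19, 39, 11) = 11
T (Ravi): min(19, -38, -23) = -38
U (Ravi): min(43, -13, -17, -23) = -23
G (Dana): max(11, -38, -23) = 11
B (Ravi): min(12, 20, 11) = 11
R0 (Dana): max(17, 11) = 17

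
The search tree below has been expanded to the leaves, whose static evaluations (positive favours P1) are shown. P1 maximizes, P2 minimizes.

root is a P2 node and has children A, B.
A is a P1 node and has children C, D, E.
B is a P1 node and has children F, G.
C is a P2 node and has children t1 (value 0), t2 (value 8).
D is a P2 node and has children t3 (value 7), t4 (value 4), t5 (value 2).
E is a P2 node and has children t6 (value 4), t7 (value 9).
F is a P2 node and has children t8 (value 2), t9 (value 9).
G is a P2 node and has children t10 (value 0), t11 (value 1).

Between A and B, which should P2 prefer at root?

B

C (P2): min(0, 8) = 0
D (P2): min(7, 4, 2) = 2
E (P2): min(4, 9) = 4
A (P1): max(0, 2, 4) = 4
F (P2): min(2, 9) = 2
G (P2): min(0, 1) = 0
B (P1): max(2, 0) = 2
P2 prefers the lower value; A=4, B=2. B is better since 2 < 4.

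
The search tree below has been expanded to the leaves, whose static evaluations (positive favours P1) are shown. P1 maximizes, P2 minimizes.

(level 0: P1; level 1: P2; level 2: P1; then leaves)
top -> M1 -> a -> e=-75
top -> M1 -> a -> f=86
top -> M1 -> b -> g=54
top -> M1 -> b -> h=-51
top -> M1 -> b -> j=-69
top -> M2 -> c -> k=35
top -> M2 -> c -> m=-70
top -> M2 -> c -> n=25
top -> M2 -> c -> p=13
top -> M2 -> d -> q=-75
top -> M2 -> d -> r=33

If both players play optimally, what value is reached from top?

54

a (P1): max(-75, 86) = 86
b (P1): max(54, -51, -69) = 54
M1 (P2): min(86, 54) = 54
c (P1): max(35, -70, 25, 13) = 35
d (P1): max(-75, 33) = 33
M2 (P2): min(35, 33) = 33
top (P1): max(54, 33) = 54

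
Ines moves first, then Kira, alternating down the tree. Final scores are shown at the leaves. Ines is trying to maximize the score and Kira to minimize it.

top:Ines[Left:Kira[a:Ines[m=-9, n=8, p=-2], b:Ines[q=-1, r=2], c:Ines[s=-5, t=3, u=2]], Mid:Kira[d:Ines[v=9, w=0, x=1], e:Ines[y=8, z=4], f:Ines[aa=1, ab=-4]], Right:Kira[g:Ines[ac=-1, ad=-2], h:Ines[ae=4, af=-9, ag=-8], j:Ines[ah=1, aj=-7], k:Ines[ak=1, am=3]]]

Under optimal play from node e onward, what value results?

8

e (Ines): max(8, 4) = 8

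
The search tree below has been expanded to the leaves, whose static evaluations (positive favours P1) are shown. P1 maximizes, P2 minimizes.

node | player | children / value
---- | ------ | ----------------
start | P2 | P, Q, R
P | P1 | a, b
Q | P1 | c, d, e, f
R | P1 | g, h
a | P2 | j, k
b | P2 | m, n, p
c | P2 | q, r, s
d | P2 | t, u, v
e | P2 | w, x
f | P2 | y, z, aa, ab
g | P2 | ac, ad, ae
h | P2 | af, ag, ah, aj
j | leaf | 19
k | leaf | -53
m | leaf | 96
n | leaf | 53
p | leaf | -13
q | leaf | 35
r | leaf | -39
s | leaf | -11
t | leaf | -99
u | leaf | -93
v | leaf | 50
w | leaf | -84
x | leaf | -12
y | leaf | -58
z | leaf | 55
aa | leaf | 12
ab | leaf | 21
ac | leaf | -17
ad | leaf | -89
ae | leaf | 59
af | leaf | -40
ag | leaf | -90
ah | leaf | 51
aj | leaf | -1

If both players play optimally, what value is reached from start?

-89

a (P2): min(19, -53) = -53
b (P2): min(96, 53, -13) = -13
P (P1): max(-53, -13) = -13
c (P2): min(35, -39, -11) = -39
d (P2): min(-99, -93, 50) = -99
e (P2): min(-84, -12) = -84
f (P2): min(-58, 55, 12, 21) = -58
Q (P1): max(-39, -99, -84, -58) = -39
g (P2): min(-17, -89, 59) = -89
h (P2): min(-40, -90, 51, -1) = -90
R (P1): max(-89, -90) = -89
start (P2): min(-13, -39, -89) = -89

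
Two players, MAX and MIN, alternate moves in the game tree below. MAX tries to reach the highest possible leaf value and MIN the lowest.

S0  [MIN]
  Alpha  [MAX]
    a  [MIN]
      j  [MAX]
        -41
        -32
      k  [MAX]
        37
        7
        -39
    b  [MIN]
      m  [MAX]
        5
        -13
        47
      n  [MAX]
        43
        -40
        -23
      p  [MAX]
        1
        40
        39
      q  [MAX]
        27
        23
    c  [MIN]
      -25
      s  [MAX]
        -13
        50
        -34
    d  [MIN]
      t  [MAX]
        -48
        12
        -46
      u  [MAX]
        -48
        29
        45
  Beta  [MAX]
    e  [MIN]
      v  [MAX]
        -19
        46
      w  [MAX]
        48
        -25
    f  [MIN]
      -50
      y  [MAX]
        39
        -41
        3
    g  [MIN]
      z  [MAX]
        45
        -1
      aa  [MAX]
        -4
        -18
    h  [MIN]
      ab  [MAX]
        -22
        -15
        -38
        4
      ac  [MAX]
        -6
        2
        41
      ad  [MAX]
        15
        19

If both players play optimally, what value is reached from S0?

27

j (MAX): max(-41, -32) = -32
k (MAX): max(37, 7, -39) = 37
a (MIN): min(-32, 37) = -32
m (MAX): max(5, -13, 47) = 47
n (MAX): max(43, -40, -23) = 43
p (MAX): max(1, 40, 39) = 40
q (MAX): max(27, 23) = 27
b (MIN): min(47, 43, 40, 27) = 27
s (MAX): max(-13, 50, -34) = 50
c (MIN): min(-25, 50) = -25
t (MAX): max(-48, 12, -46) = 12
u (MAX): max(-48, 29, 45) = 45
d (MIN): min(12, 45) = 12
Alpha (MAX): max(-32, 27, -25, 12) = 27
v (MAX): max(-19, 46) = 46
w (MAX): max(48, -25) = 48
e (MIN): min(46, 48) = 46
y (MAX): max(39, -41, 3) = 39
f (MIN): min(-50, 39) = -50
z (MAX): max(45, -1) = 45
aa (MAX): max(-4, -18) = -4
g (MIN): min(45, -4) = -4
ab (MAX): max(-22, -15, -38, 4) = 4
ac (MAX): max(-6, 2, 41) = 41
ad (MAX): max(15, 19) = 19
h (MIN): min(4, 41, 19) = 4
Beta (MAX): max(46, -50, -4, 4) = 46
S0 (MIN): min(27, 46) = 27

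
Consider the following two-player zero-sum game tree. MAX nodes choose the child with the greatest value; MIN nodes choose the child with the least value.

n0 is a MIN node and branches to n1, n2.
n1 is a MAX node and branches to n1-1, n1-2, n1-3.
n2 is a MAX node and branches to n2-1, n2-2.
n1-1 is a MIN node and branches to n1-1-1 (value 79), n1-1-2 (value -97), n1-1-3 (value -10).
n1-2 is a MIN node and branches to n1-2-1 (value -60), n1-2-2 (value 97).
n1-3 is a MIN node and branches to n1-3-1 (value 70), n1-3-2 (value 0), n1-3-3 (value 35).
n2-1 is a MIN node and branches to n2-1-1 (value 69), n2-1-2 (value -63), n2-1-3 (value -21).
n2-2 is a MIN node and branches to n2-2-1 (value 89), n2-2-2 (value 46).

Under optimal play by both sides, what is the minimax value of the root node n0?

n1-1 (MIN): min(79, -97, -10) = -97
n1-2 (MIN): min(-60, 97) = -60
n1-3 (MIN): min(70, 0, 35) = 0
n1 (MAX): max(-97, -60, 0) = 0
n2-1 (MIN): min(69, -63, -21) = -63
n2-2 (MIN): min(89, 46) = 46
n2 (MAX): max(-63, 46) = 46
n0 (MIN): min(0, 46) = 0

0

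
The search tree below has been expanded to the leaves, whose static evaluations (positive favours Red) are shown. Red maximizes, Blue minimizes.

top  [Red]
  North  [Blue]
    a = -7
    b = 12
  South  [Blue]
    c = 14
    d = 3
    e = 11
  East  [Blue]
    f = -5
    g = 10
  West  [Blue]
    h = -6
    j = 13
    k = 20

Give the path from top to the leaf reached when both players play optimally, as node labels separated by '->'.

top -> South -> d

North (Blue): min(-7, 12) = -7
South (Blue): min(14, 3, 11) = 3
East (Blue): min(-5, 10) = -5
West (Blue): min(-6, 13, 20) = -6
top (Red): max(-7, 3, -5, -6) = 3
At top, Red picks South (highest: 3).
At South, Blue picks d (lowest: 3).
Terminal value 3.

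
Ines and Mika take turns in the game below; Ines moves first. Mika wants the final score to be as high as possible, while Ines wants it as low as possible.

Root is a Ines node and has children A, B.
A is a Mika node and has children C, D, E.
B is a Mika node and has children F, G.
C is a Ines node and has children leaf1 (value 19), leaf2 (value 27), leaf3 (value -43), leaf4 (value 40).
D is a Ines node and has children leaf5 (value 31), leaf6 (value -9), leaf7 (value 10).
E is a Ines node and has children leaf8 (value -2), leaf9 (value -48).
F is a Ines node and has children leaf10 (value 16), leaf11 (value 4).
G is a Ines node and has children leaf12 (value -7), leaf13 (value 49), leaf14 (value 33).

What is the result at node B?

4

F (Ines): min(16, 4) = 4
G (Ines): min(-7, 49, 33) = -7
B (Mika): max(4, -7) = 4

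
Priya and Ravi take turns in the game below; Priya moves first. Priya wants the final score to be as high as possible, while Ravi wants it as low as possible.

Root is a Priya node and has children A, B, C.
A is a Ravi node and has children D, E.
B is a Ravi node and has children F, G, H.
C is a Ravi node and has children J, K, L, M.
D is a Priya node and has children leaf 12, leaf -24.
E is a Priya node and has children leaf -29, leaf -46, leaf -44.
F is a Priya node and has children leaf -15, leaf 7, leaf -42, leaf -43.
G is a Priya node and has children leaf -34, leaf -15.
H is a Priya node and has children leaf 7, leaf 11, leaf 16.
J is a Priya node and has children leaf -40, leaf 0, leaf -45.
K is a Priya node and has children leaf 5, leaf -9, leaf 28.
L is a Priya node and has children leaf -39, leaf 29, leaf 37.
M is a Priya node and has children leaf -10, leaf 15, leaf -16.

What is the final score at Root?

0

D (Priya): max(12, -24) = 12
E (Priya): max(-29, -46, -44) = -29
A (Ravi): min(12, -29) = -29
F (Priya): max(-15, 7, -42, -43) = 7
G (Priya): max(-34, -15) = -15
H (Priya): max(7, 11, 16) = 16
B (Ravi): min(7, -15, 16) = -15
J (Priya): max(-40, 0, -45) = 0
K (Priya): max(5, -9, 28) = 28
L (Priya): max(-39, 29, 37) = 37
M (Priya): max(-10, 15, -16) = 15
C (Ravi): min(0, 28, 37, 15) = 0
Root (Priya): max(-29, -15, 0) = 0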